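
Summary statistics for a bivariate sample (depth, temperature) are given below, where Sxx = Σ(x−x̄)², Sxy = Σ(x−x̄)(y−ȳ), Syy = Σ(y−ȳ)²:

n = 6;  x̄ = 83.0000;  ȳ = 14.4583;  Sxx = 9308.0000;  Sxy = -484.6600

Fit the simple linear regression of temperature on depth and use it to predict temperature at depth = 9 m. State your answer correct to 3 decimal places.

b = Sxy/Sxx = -484.66/9308 = -0.052069
a = ȳ − b·x̄ = 14.4583 − (-0.052069)·83 = 18.780043
ŷ(9) = a + b·9 = 18.780043 + (-0.052069)·9 = 18.311420

18.311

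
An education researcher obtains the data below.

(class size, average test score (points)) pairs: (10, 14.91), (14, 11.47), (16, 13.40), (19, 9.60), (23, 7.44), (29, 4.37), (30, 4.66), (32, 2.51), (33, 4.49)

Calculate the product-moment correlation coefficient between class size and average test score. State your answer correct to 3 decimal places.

n = 9, Σx = 206, Σy = 72.85, Σxy = 1372.62, Σx² = 5296, Σy² = 748.2153
Sxx = Σx² − (Σx)²/n = 5296 − 4715.111111 = 580.888889
Sxy = Σxy − (Σx)(Σy)/n = 1372.62 − 1667.455556 = -294.835556
Syy = Σy² − (Σy)²/n = 748.2153 − 589.680278 = 158.535022
r = Sxy/√(Sxx·Syy) = -294.835556/√(92091.232909) = -294.835556/303.465373 = -0.971562

-0.972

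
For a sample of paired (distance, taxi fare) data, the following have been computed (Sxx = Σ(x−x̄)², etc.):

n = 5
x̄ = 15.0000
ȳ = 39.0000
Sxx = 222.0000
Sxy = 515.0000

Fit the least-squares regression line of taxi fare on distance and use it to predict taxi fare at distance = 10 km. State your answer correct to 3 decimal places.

27.401

b = Sxy/Sxx = 515/222 = 2.319820
a = ȳ − b·x̄ = 39 − 2.319820·15 = 4.202703
ŷ(10) = a + b·10 = 4.202703 + 2.319820·10 = 27.400901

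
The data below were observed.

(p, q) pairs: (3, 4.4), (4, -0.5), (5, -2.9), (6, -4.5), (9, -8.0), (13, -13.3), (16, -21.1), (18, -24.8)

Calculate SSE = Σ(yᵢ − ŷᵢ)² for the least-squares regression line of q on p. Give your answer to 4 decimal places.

15.2800

n = 8, Σx = 74, Σy = -70.7, Σxy = -1059.2, Σx² = 916, Σy² = 1349.41
Sxx = Σx² − (Σx)²/n = 916 − 684.5 = 231.5
Sxy = Σxy − (Σx)(Σy)/n = -1059.2 − (-653.975) = -405.225
Syy = Σy² − (Σy)²/n = 1349.41 − 624.81125 = 724.59875
b = Sxy/Sxx = -405.225/231.5 = -1.750432
SSE = Syy − b·Sxy = 724.59875 − (-1.750432)·(-405.225) = 15.279957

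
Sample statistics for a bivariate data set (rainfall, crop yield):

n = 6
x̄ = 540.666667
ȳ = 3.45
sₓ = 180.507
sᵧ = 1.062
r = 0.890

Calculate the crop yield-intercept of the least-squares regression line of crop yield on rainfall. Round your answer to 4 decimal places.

b = r · sᵧ/sₓ = 0.89 · 1.062/180.507 = 0.005236
a = ȳ − b·x̄ = 3.45 − 0.005236·540.666667 = 0.618934

0.6189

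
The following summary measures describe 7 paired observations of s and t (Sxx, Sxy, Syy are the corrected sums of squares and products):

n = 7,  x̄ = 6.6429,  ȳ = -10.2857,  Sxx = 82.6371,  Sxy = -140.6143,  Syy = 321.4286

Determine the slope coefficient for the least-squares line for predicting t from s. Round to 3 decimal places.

-1.702

b = Sxy/Sxx = -140.6143/82.6371 = -1.701588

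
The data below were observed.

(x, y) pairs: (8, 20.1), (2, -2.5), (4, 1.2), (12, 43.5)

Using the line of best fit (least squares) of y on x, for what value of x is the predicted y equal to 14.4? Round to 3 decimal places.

6.250

n = 4, Σx = 26, Σy = 62.3, Σxy = 682.6, Σx² = 228
Sxx = Σx² − (Σx)²/n = 228 − 169 = 59
Sxy = Σxy − (Σx)(Σy)/n = 682.6 − 404.95 = 277.65
b = Sxy/Sxx = 277.65/59 = 4.705932
a = ȳ − b·x̄ = 15.575 − 4.705932·6.5 = -15.013559
Set a + b·x = 14.4: x = (14.4 − (-15.013559)) / 4.705932 = 6.250315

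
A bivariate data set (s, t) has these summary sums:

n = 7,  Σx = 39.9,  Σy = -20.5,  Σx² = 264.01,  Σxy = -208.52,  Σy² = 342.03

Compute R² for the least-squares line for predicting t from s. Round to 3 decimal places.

Sxx = Σx² − (Σx)²/n = 264.01 − 227.43 = 36.58
Sxy = Σxy − (Σx)(Σy)/n = -208.52 − (-116.85) = -91.67
Syy = Σy² − (Σy)²/n = 342.03 − 60.035714 = 281.994286
R² = Sxy²/(Sxx·Syy) = (-91.67)²/(36.58·281.994286) = 0.814649

0.815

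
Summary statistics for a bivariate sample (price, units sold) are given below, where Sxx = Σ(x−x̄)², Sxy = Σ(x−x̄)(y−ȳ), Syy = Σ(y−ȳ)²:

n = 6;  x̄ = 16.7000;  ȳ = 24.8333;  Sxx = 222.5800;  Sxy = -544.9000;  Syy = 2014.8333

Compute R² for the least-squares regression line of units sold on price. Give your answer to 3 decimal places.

0.662

R² = Sxy²/(Sxx·Syy) = (-544.9)²/(222.58·2014.8333) = 0.662077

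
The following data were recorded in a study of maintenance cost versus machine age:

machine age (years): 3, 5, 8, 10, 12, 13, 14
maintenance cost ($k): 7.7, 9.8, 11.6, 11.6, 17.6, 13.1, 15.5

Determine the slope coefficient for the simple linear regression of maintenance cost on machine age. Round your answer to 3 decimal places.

0.701

n = 7, Σx = 65, Σy = 86.9, Σxy = 879.4, Σx² = 707
Sxx = Σx² − (Σx)²/n = 707 − 603.571429 = 103.428571
Sxy = Σxy − (Σx)(Σy)/n = 879.4 − 806.928571 = 72.471429
b = Sxy/Sxx = 72.471429/103.428571 = 0.700691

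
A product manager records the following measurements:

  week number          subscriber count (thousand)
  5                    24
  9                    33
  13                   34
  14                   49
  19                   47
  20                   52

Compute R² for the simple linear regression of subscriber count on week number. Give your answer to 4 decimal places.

n = 6, Σx = 80, Σy = 239, Σxy = 3478, Σx² = 1232, Σy² = 10135
Sxx = Σx² − (Σx)²/n = 1232 − 1066.666667 = 165.333333
Sxy = Σxy − (Σx)(Σy)/n = 3478 − 3186.666667 = 291.333333
Syy = Σy² − (Σy)²/n = 10135 − 9520.166667 = 614.833333
R² = Sxy²/(Sxx·Syy) = (291.333333)²/(165.333333·614.833333) = 0.834954

0.8350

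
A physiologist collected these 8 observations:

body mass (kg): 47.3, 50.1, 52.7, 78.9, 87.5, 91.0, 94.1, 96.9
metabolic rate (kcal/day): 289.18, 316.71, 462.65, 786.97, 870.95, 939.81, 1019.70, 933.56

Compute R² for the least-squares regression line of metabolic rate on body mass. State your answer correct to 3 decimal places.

n = 8, Σx = 598.5, Σy = 5619.53, Σxy = 464165.542, Σx² = 47931.47, Σy² = 4570416.2021
Sxx = Σx² − (Σx)²/n = 47931.47 − 44775.28125 = 3156.18875
Sxy = Σxy − (Σx)(Σy)/n = 464165.542 − 420411.088125 = 43754.453875
Syy = Σy² − (Σy)²/n = 4570416.2021 − 3947389.677612 = 623026.524487
R² = Sxy²/(Sxx·Syy) = (43754.453875)²/(3156.18875·623026.524487) = 0.973588

0.974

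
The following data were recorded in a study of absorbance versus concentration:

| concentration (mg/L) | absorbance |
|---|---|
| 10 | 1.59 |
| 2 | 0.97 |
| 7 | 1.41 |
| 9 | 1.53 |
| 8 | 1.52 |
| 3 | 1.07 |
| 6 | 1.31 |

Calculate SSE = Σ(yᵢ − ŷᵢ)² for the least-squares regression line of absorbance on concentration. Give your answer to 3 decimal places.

n = 7, Σx = 45, Σy = 9.4, Σxy = 64.71, Σx² = 343, Σy² = 12.9694
Sxx = Σx² − (Σx)²/n = 343 − 289.285714 = 53.714286
Sxy = Σxy − (Σx)(Σy)/n = 64.71 − 60.428571 = 4.281429
Syy = Σy² − (Σy)²/n = 12.9694 − 12.622857 = 0.346543
b = Sxy/Sxx = 4.281429/53.714286 = 0.079707
SSE = Syy − b·Sxy = 0.346543 − 0.079707·4.281429 = 0.005281

0.005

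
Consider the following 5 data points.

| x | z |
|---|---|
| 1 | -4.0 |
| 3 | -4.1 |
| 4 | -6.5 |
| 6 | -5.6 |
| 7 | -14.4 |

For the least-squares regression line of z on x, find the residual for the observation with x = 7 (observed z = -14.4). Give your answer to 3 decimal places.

-3.626

n = 5, Σx = 21, Σy = -34.6, Σxy = -176.7, Σx² = 111
Sxx = Σx² − (Σx)²/n = 111 − 88.2 = 22.8
Sxy = Σxy − (Σx)(Σy)/n = -176.7 − (-145.32) = -31.38
b = Sxy/Sxx = -31.38/22.8 = -1.376316
a = ȳ − b·x̄ = -6.92 − (-1.376316)·4.2 = -1.139474
ŷ(7) = -1.139474 + (-1.376316)·7 = -10.773684
residual = y − ŷ = -14.4 − (-10.773684) = -3.626316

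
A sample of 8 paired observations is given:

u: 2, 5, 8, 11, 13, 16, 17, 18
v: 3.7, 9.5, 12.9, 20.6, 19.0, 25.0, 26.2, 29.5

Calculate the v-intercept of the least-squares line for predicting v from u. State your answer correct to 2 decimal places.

1.34

n = 8, Σx = 90, Σy = 146.4, Σxy = 2008.1, Σx² = 1252
Sxx = Σx² − (Σx)²/n = 1252 − 1012.5 = 239.5
Sxy = Σxy − (Σx)(Σy)/n = 2008.1 − 1647 = 361.1
b = Sxy/Sxx = 361.1/239.5 = 1.507724
a = ȳ − b·x̄ = 18.3 − 1.507724·11.25 = 1.338100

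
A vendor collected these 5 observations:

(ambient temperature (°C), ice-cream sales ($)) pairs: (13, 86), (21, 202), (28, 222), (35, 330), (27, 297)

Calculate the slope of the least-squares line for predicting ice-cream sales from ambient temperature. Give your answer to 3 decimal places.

10.804

n = 5, Σx = 124, Σy = 1137, Σxy = 31145, Σx² = 3348
Sxx = Σx² − (Σx)²/n = 3348 − 3075.2 = 272.8
Sxy = Σxy − (Σx)(Σy)/n = 31145 − 28197.6 = 2947.4
b = Sxy/Sxx = 2947.4/272.8 = 10.804252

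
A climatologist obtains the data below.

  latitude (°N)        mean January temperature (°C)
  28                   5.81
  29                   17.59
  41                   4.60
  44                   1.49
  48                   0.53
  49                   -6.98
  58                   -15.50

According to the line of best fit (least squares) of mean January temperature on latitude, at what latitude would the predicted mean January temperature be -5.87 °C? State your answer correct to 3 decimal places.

50.531

n = 7, Σx = 297, Σy = 7.54, Σxy = -288.63, Σx² = 13311
Sxx = Σx² − (Σx)²/n = 13311 − 12601.285714 = 709.714286
Sxy = Σxy − (Σx)(Σy)/n = -288.63 − 319.911429 = -608.541429
b = Sxy/Sxx = -608.541429/709.714286 = -0.857446
a = ȳ − b·x̄ = 1.077143 − (-0.857446)·42.428571 = 37.457337
Set a + b·x = -5.87: x = (-5.87 − 37.457337) / (-0.857446) = 50.530709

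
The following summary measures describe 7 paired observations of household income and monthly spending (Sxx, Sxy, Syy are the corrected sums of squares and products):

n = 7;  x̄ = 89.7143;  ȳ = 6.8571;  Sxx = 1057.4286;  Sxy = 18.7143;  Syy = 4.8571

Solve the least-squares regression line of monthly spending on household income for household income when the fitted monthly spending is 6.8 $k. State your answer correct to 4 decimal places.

86.4879

b = Sxy/Sxx = 18.7143/1057.4286 = 0.017698
a = ȳ − b·x̄ = 6.8571 − 0.017698·89.7143 = 5.269342
Set a + b·x = 6.8: x = (6.8 − 5.269342) / 0.017698 = 86.487934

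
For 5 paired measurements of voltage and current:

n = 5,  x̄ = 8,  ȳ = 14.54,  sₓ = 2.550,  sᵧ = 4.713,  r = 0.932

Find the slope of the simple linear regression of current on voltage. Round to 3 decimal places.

1.723

b = r · sᵧ/sₓ = 0.932 · 4.713/2.55 = 1.722555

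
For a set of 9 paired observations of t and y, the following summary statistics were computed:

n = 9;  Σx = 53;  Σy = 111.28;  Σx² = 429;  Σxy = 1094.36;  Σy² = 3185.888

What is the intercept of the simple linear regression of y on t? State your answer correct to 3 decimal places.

Sxx = Σx² − (Σx)²/n = 429 − 312.111111 = 116.888889
Sxy = Σxy − (Σx)(Σy)/n = 1094.36 − 655.315556 = 439.044444
b = Sxy/Sxx = 439.044444/116.888889 = 3.756084
a = ȳ − b·x̄ = 12.364444 − 3.756084·5.888889 = -9.754715

-9.755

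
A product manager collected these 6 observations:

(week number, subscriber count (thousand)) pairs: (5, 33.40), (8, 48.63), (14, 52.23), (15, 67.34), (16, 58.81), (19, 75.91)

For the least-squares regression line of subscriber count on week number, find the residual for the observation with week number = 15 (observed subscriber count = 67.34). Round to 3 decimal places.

n = 6, Σx = 77, Σy = 336.32, Σxy = 4680.61, Σx² = 1127
Sxx = Σx² − (Σx)²/n = 1127 − 988.166667 = 138.833333
Sxy = Σxy − (Σx)(Σy)/n = 4680.61 − 4316.106667 = 364.503333
b = Sxy/Sxx = 364.503333/138.833333 = 2.625474
a = ȳ − b·x̄ = 56.053333 − 2.625474·12.833333 = 22.359748
ŷ(15) = 22.359748 + 2.625474·15 = 61.741861
residual = y − ŷ = 67.34 − 61.741861 = 5.598139

5.598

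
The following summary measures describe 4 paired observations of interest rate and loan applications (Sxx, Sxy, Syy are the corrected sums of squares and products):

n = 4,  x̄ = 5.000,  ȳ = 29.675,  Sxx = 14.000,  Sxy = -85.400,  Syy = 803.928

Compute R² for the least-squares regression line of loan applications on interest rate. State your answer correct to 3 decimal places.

R² = Sxy²/(Sxx·Syy) = (-85.4)²/(14·803.928) = 0.647993

0.648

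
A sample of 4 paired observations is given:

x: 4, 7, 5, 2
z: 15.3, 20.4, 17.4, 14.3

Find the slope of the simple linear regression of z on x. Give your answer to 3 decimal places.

1.254

n = 4, Σx = 18, Σy = 67.4, Σxy = 319.6, Σx² = 94
Sxx = Σx² − (Σx)²/n = 94 − 81 = 13
Sxy = Σxy − (Σx)(Σy)/n = 319.6 − 303.3 = 16.3
b = Sxy/Sxx = 16.3/13 = 1.253846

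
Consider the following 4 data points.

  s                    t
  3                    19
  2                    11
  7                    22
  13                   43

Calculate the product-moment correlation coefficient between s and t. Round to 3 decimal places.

0.970

n = 4, Σx = 25, Σy = 95, Σxy = 792, Σx² = 231, Σy² = 2815
Sxx = Σx² − (Σx)²/n = 231 − 156.25 = 74.75
Sxy = Σxy − (Σx)(Σy)/n = 792 − 593.75 = 198.25
Syy = Σy² − (Σy)²/n = 2815 − 2256.25 = 558.75
r = Sxy/√(Sxx·Syy) = 198.25/√(41766.5625) = 198.25/204.368693 = 0.970061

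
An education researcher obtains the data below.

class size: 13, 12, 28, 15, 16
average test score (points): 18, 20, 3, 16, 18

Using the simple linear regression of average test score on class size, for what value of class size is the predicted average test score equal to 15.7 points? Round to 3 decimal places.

16.129

n = 5, Σx = 84, Σy = 75, Σxy = 1086, Σx² = 1578
Sxx = Σx² − (Σx)²/n = 1578 − 1411.2 = 166.8
Sxy = Σxy − (Σx)(Σy)/n = 1086 − 1260 = -174
b = Sxy/Sxx = -174/166.8 = -1.043165
a = ȳ − b·x̄ = 15 − (-1.043165)·16.8 = 32.525180
Set a + b·x = 15.7: x = (15.7 − 32.525180) / (-1.043165) = 16.128966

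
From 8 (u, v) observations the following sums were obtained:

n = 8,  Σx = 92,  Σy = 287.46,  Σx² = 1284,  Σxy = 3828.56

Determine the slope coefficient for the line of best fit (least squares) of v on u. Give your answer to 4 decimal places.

Sxx = Σx² − (Σx)²/n = 1284 − 1058 = 226
Sxy = Σxy − (Σx)(Σy)/n = 3828.56 − 3305.79 = 522.77
b = Sxy/Sxx = 522.77/226 = 2.313142

2.3131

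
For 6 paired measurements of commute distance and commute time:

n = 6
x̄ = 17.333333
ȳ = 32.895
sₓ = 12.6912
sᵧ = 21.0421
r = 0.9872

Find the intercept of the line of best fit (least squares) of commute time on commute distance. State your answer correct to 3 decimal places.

4.524

b = r · sᵧ/sₓ = 0.9872 · 21.0421/12.6912 = 1.636785
a = ȳ − b·x̄ = 32.895 − 1.636785·17.333333 = 4.524067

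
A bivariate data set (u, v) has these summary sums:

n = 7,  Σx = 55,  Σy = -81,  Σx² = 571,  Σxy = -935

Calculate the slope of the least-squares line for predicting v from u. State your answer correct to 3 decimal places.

Sxx = Σx² − (Σx)²/n = 571 − 432.142857 = 138.857143
Sxy = Σxy − (Σx)(Σy)/n = -935 − (-636.428571) = -298.571429
b = Sxy/Sxx = -298.571429/138.857143 = -2.150206

-2.150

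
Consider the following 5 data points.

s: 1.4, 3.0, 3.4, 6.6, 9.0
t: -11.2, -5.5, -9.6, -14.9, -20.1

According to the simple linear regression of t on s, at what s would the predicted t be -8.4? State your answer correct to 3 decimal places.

n = 5, Σx = 23.4, Σy = -61.3, Σxy = -344.06, Σx² = 147.08
Sxx = Σx² − (Σx)²/n = 147.08 − 109.512 = 37.568
Sxy = Σxy − (Σx)(Σy)/n = -344.06 − (-286.884) = -57.176
b = Sxy/Sxx = -57.176/37.568 = -1.521934
a = ȳ − b·x̄ = -12.26 − (-1.521934)·4.68 = -5.137351
Set a + b·x = -8.4: x = (-8.4 − (-5.137351)) / (-1.521934) = 2.143753

2.144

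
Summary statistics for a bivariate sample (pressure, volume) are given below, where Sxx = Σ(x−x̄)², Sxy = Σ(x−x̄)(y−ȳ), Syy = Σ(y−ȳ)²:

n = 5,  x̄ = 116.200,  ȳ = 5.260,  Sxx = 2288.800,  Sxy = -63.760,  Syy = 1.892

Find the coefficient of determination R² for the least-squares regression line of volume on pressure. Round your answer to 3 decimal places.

R² = Sxy²/(Sxx·Syy) = (-63.76)²/(2288.8·1.892) = 0.938788

0.939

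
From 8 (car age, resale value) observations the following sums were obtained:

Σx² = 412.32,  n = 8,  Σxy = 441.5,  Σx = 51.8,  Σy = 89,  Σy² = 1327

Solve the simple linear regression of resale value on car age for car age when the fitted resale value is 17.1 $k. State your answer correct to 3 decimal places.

Sxx = Σx² − (Σx)²/n = 412.32 − 335.405 = 76.915
Sxy = Σxy − (Σx)(Σy)/n = 441.5 − 576.275 = -134.775
b = Sxy/Sxx = -134.775/76.915 = -1.752259
a = ȳ − b·x̄ = 11.125 − (-1.752259)·6.475 = 22.470877
Set a + b·x = 17.1: x = (17.1 − 22.470877) / (-1.752259) = 3.065116

3.065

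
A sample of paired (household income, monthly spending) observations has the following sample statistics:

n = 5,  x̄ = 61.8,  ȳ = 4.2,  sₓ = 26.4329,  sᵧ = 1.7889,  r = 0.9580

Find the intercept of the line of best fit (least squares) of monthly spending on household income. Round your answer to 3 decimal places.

b = r · sᵧ/sₓ = 0.958 · 1.7889/26.4329 = 0.064835
a = ȳ − b·x̄ = 4.2 − 0.064835·61.8 = 0.193222

0.193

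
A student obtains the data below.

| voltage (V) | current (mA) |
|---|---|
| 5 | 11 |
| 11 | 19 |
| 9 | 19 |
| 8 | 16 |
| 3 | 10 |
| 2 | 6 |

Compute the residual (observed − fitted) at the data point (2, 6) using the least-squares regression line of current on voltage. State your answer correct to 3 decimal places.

-1.205

n = 6, Σx = 38, Σy = 81, Σxy = 605, Σx² = 304
Sxx = Σx² − (Σx)²/n = 304 − 240.666667 = 63.333333
Sxy = Σxy − (Σx)(Σy)/n = 605 − 513 = 92
b = Sxy/Sxx = 92/63.333333 = 1.452632
a = ȳ − b·x̄ = 13.5 − 1.452632·6.333333 = 4.3
ŷ(2) = 4.3 + 1.452632·2 = 7.205263
residual = y − ŷ = 6 − 7.205263 = -1.205263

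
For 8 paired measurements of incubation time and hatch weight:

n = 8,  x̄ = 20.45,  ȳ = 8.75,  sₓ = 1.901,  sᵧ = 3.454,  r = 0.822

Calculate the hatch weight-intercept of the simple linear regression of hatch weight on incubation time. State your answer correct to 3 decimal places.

b = r · sᵧ/sₓ = 0.822 · 3.454/1.901 = 1.493523
a = ȳ − b·x̄ = 8.75 − 1.493523·20.45 = -21.792554

-21.793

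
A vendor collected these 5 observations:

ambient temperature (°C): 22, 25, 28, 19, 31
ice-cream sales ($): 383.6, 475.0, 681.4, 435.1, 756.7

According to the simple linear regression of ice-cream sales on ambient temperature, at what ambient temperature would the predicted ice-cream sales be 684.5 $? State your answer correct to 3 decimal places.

n = 5, Σx = 125, Σy = 2731.8, Σxy = 71118, Σx² = 3215
Sxx = Σx² − (Σx)²/n = 3215 − 3125 = 90
Sxy = Σxy − (Σx)(Σy)/n = 71118 − 68295 = 2823
b = Sxy/Sxx = 2823/90 = 31.366667
a = ȳ − b·x̄ = 546.36 − 31.366667·25 = -237.806667
Set a + b·x = 684.5: x = (684.5 − (-237.806667)) / 31.366667 = 29.404038

29.404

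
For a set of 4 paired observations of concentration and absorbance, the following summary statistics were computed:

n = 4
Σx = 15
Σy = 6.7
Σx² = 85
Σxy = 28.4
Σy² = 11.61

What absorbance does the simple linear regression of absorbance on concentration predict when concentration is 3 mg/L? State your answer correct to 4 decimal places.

1.5896

Sxx = Σx² − (Σx)²/n = 85 − 56.25 = 28.75
Sxy = Σxy − (Σx)(Σy)/n = 28.4 − 25.125 = 3.275
b = Sxy/Sxx = 3.275/28.75 = 0.113913
a = ȳ − b·x̄ = 1.675 − 0.113913·3.75 = 1.247826
ŷ(3) = a + b·3 = 1.247826 + 0.113913·3 = 1.589565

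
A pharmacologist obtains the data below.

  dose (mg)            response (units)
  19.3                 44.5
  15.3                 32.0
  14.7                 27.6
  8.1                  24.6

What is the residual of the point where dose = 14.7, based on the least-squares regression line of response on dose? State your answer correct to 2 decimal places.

n = 4, Σx = 57.4, Σy = 128.7, Σxy = 1953.43, Σx² = 888.28
Sxx = Σx² − (Σx)²/n = 888.28 − 823.69 = 64.59
Sxy = Σxy − (Σx)(Σy)/n = 1953.43 − 1846.845 = 106.585
b = Sxy/Sxx = 106.585/64.59 = 1.650178
a = ȳ − b·x̄ = 32.175 − 1.650178·14.35 = 8.494945
ŷ(14.7) = 8.494945 + 1.650178·14.7 = 32.752562
residual = y − ŷ = 27.6 − 32.752562 = -5.152562

-5.15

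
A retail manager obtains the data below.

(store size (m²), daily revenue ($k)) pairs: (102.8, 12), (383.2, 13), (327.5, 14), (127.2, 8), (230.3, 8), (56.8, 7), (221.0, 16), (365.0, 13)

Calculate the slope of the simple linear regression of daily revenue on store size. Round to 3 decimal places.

n = 8, Σx = 1813.8, Σy = 91, Σxy = 22338.8, Σx² = 519176.5
Sxx = Σx² − (Σx)²/n = 519176.5 − 411233.805 = 107942.695
Sxy = Σxy − (Σx)(Σy)/n = 22338.8 − 20631.975 = 1706.825
b = Sxy/Sxx = 1706.825/107942.695 = 0.015812

0.016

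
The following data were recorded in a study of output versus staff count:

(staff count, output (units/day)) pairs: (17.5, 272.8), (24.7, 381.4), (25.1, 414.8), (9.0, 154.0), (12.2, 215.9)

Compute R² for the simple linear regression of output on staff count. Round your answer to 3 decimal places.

n = 5, Σx = 88.5, Σy = 1438.9, Σxy = 28626.04, Σx² = 1776.19, Σy² = 462273.65
Sxx = Σx² − (Σx)²/n = 1776.19 − 1566.45 = 209.74
Sxy = Σxy − (Σx)(Σy)/n = 28626.04 − 25468.53 = 3157.51
Syy = Σy² − (Σy)²/n = 462273.65 − 414086.642 = 48187.008
R² = Sxy²/(Sxx·Syy) = (3157.51)²/(209.74·48187.008) = 0.986457

0.986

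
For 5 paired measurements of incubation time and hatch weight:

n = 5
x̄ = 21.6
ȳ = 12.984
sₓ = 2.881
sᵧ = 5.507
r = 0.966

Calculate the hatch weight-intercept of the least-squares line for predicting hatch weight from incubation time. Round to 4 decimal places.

b = r · sᵧ/sₓ = 0.966 · 5.507/2.881 = 1.846498
a = ȳ − b·x̄ = 12.984 − 1.846498·21.6 = -26.900366

-26.9004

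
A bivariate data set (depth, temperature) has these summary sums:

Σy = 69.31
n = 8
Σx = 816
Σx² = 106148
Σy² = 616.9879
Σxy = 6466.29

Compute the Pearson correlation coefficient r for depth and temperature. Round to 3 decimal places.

-0.981

Sxx = Σx² − (Σx)²/n = 106148 − 83232 = 22916
Sxy = Σxy − (Σx)(Σy)/n = 6466.29 − 7069.62 = -603.33
Syy = Σy² − (Σy)²/n = 616.9879 − 600.484513 = 16.503387
r = Sxy/√(Sxx·Syy) = -603.33/√(378191.62795) = -603.33/614.972868 = -0.981068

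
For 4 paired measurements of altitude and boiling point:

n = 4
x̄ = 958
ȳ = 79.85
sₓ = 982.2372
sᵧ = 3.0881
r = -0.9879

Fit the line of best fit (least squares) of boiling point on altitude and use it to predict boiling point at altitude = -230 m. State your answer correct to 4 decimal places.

b = r · sᵧ/sₓ = -0.9879 · 3.0881/982.2372 = -0.003106
a = ȳ − b·x̄ = 79.85 − (-0.003106)·958 = 82.825456
ŷ(-230) = a + b·-230 = 82.825456 + (-0.003106)·(-230) = 83.539813

83.5398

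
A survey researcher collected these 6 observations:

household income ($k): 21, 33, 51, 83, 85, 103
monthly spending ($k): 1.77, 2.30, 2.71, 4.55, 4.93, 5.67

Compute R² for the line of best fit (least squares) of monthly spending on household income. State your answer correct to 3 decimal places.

n = 6, Σx = 376, Σy = 21.93, Σxy = 1631.99, Σx² = 28854, Σy² = 92.9233
Sxx = Σx² − (Σx)²/n = 28854 − 23562.666667 = 5291.333333
Sxy = Σxy − (Σx)(Σy)/n = 1631.99 − 1374.28 = 257.71
Syy = Σy² − (Σy)²/n = 92.9233 − 80.15415 = 12.76915
R² = Sxy²/(Sxx·Syy) = (257.71)²/(5291.333333·12.76915) = 0.982959

0.983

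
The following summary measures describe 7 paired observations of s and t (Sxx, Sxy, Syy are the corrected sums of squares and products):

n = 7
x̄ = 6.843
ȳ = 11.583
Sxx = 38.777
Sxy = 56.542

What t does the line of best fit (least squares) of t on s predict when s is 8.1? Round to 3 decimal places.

13.416

b = Sxy/Sxx = 56.542/38.777 = 1.458132
a = ȳ − b·x̄ = 11.583 − 1.458132·6.843 = 1.605
ŷ(8.1) = a + b·8.1 = 1.605 + 1.458132·8.1 = 13.415872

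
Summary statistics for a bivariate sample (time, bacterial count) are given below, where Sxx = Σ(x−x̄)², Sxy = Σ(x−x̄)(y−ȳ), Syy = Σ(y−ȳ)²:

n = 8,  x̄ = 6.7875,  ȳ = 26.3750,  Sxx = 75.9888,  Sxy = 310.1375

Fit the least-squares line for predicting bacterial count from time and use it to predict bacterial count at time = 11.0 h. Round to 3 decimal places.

b = Sxy/Sxx = 310.1375/75.9888 = 4.081358
a = ȳ − b·x̄ = 26.375 − 4.081358·6.7875 = -1.327218
ŷ(11.0) = a + b·11.0 = -1.327218 + 4.081358·11 = 43.567721

43.568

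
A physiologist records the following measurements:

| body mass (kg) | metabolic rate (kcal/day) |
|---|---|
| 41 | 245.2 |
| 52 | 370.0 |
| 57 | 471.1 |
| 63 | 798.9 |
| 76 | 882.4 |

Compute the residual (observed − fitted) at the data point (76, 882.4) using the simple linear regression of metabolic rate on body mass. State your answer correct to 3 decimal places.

n = 5, Σx = 289, Σy = 2767.6, Σxy = 173539, Σx² = 17379
Sxx = Σx² − (Σx)²/n = 17379 − 16704.2 = 674.8
Sxy = Σxy − (Σx)(Σy)/n = 173539 − 159967.28 = 13571.72
b = Sxy/Sxx = 13571.72/674.8 = 20.112211
a = ȳ − b·x̄ = 553.52 − 20.112211·57.8 = -608.965797
ŷ(76) = -608.965797 + 20.112211·76 = 919.562241
residual = y − ŷ = 882.4 − 919.562241 = -37.162241

-37.162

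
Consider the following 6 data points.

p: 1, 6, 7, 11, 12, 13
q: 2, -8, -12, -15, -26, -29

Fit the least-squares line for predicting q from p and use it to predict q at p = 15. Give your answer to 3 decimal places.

-30.839

n = 6, Σx = 50, Σy = -88, Σxy = -984, Σx² = 520
Sxx = Σx² − (Σx)²/n = 520 − 416.666667 = 103.333333
Sxy = Σxy − (Σx)(Σy)/n = -984 − (-733.333333) = -250.666667
b = Sxy/Sxx = -250.666667/103.333333 = -2.425806
a = ȳ − b·x̄ = -14.666667 − (-2.425806)·8.333333 = 5.548387
ŷ(15) = a + b·15 = 5.548387 + (-2.425806)·15 = -30.838710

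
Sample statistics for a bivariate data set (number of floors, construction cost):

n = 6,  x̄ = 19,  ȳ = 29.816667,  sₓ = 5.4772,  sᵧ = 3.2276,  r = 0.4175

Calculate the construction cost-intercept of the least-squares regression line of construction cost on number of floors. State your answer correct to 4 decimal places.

25.1422

b = r · sᵧ/sₓ = 0.4175 · 3.2276/5.4772 = 0.246024
a = ȳ − b·x̄ = 29.816667 − 0.246024·19 = 25.142210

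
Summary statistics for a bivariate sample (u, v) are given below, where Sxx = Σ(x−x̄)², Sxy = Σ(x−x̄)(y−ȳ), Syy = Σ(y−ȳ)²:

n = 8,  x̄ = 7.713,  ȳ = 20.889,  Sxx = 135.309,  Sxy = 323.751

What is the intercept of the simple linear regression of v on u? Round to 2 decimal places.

2.43

b = Sxy/Sxx = 323.751/135.309 = 2.392679
a = ȳ − b·x̄ = 20.889 − 2.392679·7.713 = 2.434267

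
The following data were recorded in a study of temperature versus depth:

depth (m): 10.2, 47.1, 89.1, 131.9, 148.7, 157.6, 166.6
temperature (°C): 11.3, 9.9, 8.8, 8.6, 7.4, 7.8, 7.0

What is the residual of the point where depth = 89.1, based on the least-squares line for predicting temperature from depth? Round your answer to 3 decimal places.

n = 7, Σx = 751.2, Σy = 60.8, Σxy = 5995.83, Σx² = 102363.88
Sxx = Σx² − (Σx)²/n = 102363.88 − 80614.491429 = 21749.388571
Sxy = Σxy − (Σx)(Σy)/n = 5995.83 − 6524.708571 = -528.878571
b = Sxy/Sxx = -528.878571/21749.388571 = -0.024317
a = ȳ − b·x̄ = 8.685714 − (-0.024317)·107.314286 = 11.295269
ŷ(89.1) = 11.295269 + (-0.024317)·89.1 = 9.128630
residual = y − ŷ = 8.8 − 9.128630 = -0.328630

-0.329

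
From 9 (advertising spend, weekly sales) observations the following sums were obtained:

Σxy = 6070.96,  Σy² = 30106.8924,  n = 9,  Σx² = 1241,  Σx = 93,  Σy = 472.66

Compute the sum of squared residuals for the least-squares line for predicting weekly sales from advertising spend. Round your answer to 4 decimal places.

Sxx = Σx² − (Σx)²/n = 1241 − 961 = 280
Sxy = Σxy − (Σx)(Σy)/n = 6070.96 − 4884.153333 = 1186.806667
Syy = Σy² − (Σy)²/n = 30106.8924 − 24823.052844 = 5283.839556
b = Sxy/Sxx = 1186.806667/280 = 4.238595
SSE = Syy − b·Sxy = 5283.839556 − 4.238595·1186.806667 = 253.446470

253.4465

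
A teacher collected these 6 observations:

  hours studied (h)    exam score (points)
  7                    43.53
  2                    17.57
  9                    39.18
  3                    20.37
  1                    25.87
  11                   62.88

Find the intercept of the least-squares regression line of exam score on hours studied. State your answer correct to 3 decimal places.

n = 6, Σx = 33, Σy = 209.4, Σxy = 1471.13, Σx² = 265
Sxx = Σx² − (Σx)²/n = 265 − 181.5 = 83.5
Sxy = Σxy − (Σx)(Σy)/n = 1471.13 − 1151.7 = 319.43
b = Sxy/Sxx = 319.43/83.5 = 3.825509
a = ȳ − b·x̄ = 34.9 − 3.825509·5.5 = 13.859701

13.860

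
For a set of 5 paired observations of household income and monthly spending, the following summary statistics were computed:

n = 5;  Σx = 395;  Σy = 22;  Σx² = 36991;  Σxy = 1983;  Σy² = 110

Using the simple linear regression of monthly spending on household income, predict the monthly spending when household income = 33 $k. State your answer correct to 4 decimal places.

Sxx = Σx² − (Σx)²/n = 36991 − 31205 = 5786
Sxy = Σxy − (Σx)(Σy)/n = 1983 − 1738 = 245
b = Sxy/Sxx = 245/5786 = 0.042344
a = ȳ − b·x̄ = 4.4 − 0.042344·79 = 1.054857
ŷ(33) = a + b·33 = 1.054857 + 0.042344·33 = 2.452195

2.4522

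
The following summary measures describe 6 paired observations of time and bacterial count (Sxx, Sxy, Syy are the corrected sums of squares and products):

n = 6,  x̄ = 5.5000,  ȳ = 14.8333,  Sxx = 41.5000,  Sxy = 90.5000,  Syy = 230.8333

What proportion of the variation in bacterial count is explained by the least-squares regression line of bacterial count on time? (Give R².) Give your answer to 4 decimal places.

0.8550

R² = Sxy²/(Sxx·Syy) = (90.5)²/(41.5·230.8333) = 0.854969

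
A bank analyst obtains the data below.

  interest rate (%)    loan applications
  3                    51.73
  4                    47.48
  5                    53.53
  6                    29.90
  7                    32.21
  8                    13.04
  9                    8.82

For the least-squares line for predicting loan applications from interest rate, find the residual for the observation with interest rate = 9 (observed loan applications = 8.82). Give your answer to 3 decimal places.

-1.539

n = 7, Σx = 42, Σy = 236.71, Σxy = 1201.33, Σx² = 280
Sxx = Σx² − (Σx)²/n = 280 − 252 = 28
Sxy = Σxy − (Σx)(Σy)/n = 1201.33 − 1420.26 = -218.93
b = Sxy/Sxx = -218.93/28 = -7.818929
a = ȳ − b·x̄ = 33.815714 − (-7.818929)·6 = 80.729286
ŷ(9) = 80.729286 + (-7.818929)·9 = 10.358929
residual = y − ŷ = 8.82 − 10.358929 = -1.538929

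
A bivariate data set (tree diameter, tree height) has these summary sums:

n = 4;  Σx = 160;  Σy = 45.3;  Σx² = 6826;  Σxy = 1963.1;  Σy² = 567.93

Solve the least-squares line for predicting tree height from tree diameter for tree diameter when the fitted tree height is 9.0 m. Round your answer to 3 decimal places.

33.445

Sxx = Σx² − (Σx)²/n = 6826 − 6400 = 426
Sxy = Σxy − (Σx)(Σy)/n = 1963.1 − 1812 = 151.1
b = Sxy/Sxx = 151.1/426 = 0.354695
a = ȳ − b·x̄ = 11.325 − 0.354695·40 = -2.862793
Set a + b·x = 9.0: x = (9.0 − (-2.862793)) / 0.354695 = 33.445069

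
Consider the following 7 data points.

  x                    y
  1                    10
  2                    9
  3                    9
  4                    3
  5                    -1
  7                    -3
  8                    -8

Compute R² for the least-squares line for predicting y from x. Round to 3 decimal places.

0.943

n = 7, Σx = 30, Σy = 19, Σxy = -23, Σx² = 168, Σy² = 345
Sxx = Σx² − (Σx)²/n = 168 − 128.571429 = 39.428571
Sxy = Σxy − (Σx)(Σy)/n = -23 − 81.428571 = -104.428571
Syy = Σy² − (Σy)²/n = 345 − 51.571429 = 293.428571
R² = Sxy²/(Sxx·Syy) = (-104.428571)²/(39.428571·293.428571) = 0.942595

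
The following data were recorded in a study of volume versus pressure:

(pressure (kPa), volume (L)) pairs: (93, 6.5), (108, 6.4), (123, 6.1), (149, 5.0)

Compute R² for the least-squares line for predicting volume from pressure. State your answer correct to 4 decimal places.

0.9093

n = 4, Σx = 473, Σy = 24, Σxy = 2791, Σx² = 57643, Σy² = 145.42
Sxx = Σx² − (Σx)²/n = 57643 − 55932.25 = 1710.75
Sxy = Σxy − (Σx)(Σy)/n = 2791 − 2838 = -47
Syy = Σy² − (Σy)²/n = 145.42 − 144 = 1.42
R² = Sxy²/(Sxx·Syy) = (-47)²/(1710.75·1.42) = 0.909329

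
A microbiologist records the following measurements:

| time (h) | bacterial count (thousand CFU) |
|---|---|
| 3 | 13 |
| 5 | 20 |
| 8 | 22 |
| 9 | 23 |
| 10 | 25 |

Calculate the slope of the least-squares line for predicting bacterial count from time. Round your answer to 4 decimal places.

n = 5, Σx = 35, Σy = 103, Σxy = 772, Σx² = 279
Sxx = Σx² − (Σx)²/n = 279 − 245 = 34
Sxy = Σxy − (Σx)(Σy)/n = 772 − 721 = 51
b = Sxy/Sxx = 51/34 = 1.5

1.5000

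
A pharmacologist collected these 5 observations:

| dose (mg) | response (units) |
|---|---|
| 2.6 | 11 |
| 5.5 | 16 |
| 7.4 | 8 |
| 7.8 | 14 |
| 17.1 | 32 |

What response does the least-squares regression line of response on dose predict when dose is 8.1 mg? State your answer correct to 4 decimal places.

16.2300

n = 5, Σx = 40.4, Σy = 81, Σxy = 832.2, Σx² = 445.02
Sxx = Σx² − (Σx)²/n = 445.02 − 326.432 = 118.588
Sxy = Σxy − (Σx)(Σy)/n = 832.2 − 654.48 = 177.72
b = Sxy/Sxx = 177.72/118.588 = 1.498634
a = ȳ − b·x̄ = 16.2 − 1.498634·8.08 = 4.091038
ŷ(8.1) = a + b·8.1 = 4.091038 + 1.498634·8.1 = 16.229973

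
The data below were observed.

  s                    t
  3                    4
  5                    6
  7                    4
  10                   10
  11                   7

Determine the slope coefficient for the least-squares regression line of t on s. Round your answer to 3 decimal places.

n = 5, Σx = 36, Σy = 31, Σxy = 247, Σx² = 304
Sxx = Σx² − (Σx)²/n = 304 − 259.2 = 44.8
Sxy = Σxy − (Σx)(Σy)/n = 247 − 223.2 = 23.8
b = Sxy/Sxx = 23.8/44.8 = 0.53125

0.531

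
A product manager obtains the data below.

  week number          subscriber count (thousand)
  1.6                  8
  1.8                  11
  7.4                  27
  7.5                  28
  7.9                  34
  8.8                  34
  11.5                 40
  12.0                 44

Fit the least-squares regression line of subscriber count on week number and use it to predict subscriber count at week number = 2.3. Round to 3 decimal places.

11.773

n = 8, Σx = 58.5, Σy = 226, Σxy = 1998.2, Σx² = 532.91
Sxx = Σx² − (Σx)²/n = 532.91 − 427.78125 = 105.12875
Sxy = Σxy − (Σx)(Σy)/n = 1998.2 − 1652.625 = 345.575
b = Sxy/Sxx = 345.575/105.12875 = 3.287160
a = ȳ − b·x̄ = 28.25 − 3.287160·7.3125 = 4.212644
ŷ(2.3) = a + b·2.3 = 4.212644 + 3.287160·2.3 = 11.773112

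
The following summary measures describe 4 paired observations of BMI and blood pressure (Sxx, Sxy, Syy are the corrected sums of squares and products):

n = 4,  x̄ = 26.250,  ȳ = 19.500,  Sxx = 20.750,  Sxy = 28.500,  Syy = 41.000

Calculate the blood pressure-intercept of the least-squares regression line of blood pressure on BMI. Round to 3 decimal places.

-16.554

b = Sxy/Sxx = 28.5/20.75 = 1.373494
a = ȳ − b·x̄ = 19.5 − 1.373494·26.25 = -16.554217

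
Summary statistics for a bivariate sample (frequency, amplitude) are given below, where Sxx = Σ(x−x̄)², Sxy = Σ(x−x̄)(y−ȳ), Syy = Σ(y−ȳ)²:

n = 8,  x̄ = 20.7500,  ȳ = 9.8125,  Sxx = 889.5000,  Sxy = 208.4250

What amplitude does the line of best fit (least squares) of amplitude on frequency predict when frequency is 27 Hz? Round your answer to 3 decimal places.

11.277

b = Sxy/Sxx = 208.425/889.5 = 0.234317
a = ȳ − b·x̄ = 9.8125 − 0.234317·20.75 = 4.950422
ŷ(27) = a + b·27 = 4.950422 + 0.234317·27 = 11.276981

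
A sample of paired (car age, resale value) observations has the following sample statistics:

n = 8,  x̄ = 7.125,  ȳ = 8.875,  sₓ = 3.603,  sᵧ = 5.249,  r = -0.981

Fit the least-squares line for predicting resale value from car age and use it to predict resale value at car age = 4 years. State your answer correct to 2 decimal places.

13.34

b = r · sᵧ/sₓ = -0.981 · 5.249/3.603 = -1.429162
a = ȳ − b·x̄ = 8.875 − (-1.429162)·7.125 = 19.057776
ŷ(4) = a + b·4 = 19.057776 + (-1.429162)·4 = 13.341130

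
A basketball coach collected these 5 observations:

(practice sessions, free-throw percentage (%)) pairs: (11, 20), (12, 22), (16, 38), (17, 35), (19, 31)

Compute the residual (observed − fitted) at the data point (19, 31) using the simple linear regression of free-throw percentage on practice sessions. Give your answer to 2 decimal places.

n = 5, Σx = 75, Σy = 146, Σxy = 2276, Σx² = 1171
Sxx = Σx² − (Σx)²/n = 1171 − 1125 = 46
Sxy = Σxy − (Σx)(Σy)/n = 2276 − 2190 = 86
b = Sxy/Sxx = 86/46 = 1.869565
a = ȳ − b·x̄ = 29.2 − 1.869565·15 = 1.156522
ŷ(19) = 1.156522 + 1.869565·19 = 36.678261
residual = y − ŷ = 31 − 36.678261 = -5.678261

-5.68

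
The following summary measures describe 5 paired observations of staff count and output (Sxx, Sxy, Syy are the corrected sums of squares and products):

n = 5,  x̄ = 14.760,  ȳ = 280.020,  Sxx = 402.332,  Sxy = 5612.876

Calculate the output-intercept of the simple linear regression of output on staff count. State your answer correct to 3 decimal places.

b = Sxy/Sxx = 5612.876/402.332 = 13.950857
a = ȳ − b·x̄ = 280.02 − 13.950857·14.76 = 74.105358

74.105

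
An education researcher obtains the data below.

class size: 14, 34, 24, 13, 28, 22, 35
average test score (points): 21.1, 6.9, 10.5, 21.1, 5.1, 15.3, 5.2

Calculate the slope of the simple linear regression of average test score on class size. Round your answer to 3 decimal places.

n = 7, Σx = 170, Σy = 85.2, Σxy = 1717.7, Σx² = 4590
Sxx = Σx² − (Σx)²/n = 4590 − 4128.571429 = 461.428571
Sxy = Σxy − (Σx)(Σy)/n = 1717.7 − 2069.142857 = -351.442857
b = Sxy/Sxx = -351.442857/461.428571 = -0.761641

-0.762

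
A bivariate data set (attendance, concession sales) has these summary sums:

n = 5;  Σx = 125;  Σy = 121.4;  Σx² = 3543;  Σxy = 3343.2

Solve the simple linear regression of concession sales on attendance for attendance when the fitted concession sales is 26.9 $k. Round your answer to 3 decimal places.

Sxx = Σx² − (Σx)²/n = 3543 − 3125 = 418
Sxy = Σxy − (Σx)(Σy)/n = 3343.2 − 3035 = 308.2
b = Sxy/Sxx = 308.2/418 = 0.737321
a = ȳ − b·x̄ = 24.28 − 0.737321·25 = 5.846986
Set a + b·x = 26.9: x = (26.9 − 5.846986) / 0.737321 = 28.553407

28.553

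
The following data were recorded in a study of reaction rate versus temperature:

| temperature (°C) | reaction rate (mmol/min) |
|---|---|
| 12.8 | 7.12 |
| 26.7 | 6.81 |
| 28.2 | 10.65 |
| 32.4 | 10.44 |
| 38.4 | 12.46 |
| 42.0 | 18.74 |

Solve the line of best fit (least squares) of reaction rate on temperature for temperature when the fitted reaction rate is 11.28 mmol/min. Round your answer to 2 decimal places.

n = 6, Σx = 180.5, Σy = 66.22, Σxy = 2177.093, Σx² = 5960.29
Sxx = Σx² − (Σx)²/n = 5960.29 − 5430.041667 = 530.248333
Sxy = Σxy − (Σx)(Σy)/n = 2177.093 − 1992.118333 = 184.974667
b = Sxy/Sxx = 184.974667/530.248333 = 0.348845
a = ȳ − b·x̄ = 11.036667 − 0.348845·30.083333 = 0.542236
Set a + b·x = 11.28: x = (11.28 − 0.542236) / 0.348845 = 30.780873

30.78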